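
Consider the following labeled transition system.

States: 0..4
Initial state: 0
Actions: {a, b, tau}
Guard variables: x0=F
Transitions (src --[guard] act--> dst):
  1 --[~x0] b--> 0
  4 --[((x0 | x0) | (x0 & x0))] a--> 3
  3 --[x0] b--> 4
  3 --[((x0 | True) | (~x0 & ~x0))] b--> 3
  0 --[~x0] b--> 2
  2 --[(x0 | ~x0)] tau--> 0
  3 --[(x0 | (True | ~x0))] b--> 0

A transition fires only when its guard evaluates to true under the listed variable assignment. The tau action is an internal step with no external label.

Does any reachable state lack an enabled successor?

Reachable = {0,2}
  0: b→2  [1 exit(s)]
  2: tau→0  [1 exit(s)]

Answer: DEADLOCK-FREE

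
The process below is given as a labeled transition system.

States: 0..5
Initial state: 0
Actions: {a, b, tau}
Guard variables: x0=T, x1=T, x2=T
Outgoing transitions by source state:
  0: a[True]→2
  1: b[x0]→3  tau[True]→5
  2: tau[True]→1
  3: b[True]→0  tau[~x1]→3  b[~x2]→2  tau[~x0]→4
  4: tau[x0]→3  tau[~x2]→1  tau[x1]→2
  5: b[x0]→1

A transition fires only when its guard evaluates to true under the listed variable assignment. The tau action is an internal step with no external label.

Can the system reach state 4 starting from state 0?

Answer: UNREACHABLE

Working:
8 transition(s) survive guard evaluation.
depth 0: {0}
depth 1: {2}  cumulative {0,2}
depth 2: {1}  cumulative {0,1,2}
depth 3: {3,5}  cumulative {0,1,2,3,5}
Reach set: {0,1,2,3,5}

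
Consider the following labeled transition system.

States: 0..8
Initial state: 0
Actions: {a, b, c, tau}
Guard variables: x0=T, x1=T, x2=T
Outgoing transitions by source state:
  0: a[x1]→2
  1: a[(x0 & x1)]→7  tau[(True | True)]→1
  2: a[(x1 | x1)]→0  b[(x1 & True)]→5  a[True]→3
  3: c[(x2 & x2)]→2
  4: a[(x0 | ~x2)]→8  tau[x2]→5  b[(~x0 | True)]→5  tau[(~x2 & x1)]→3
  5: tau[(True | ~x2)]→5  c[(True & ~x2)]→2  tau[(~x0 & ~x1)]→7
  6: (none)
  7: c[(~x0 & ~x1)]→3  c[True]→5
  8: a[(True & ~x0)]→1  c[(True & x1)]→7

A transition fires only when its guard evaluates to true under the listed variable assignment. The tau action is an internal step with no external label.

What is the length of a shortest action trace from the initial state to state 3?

Breadth-first toward 3:
  depth 0: {0}
  depth 1: {2}
  depth 2: {3,5}
3 enters at depth 2; path a·a

Answer: 2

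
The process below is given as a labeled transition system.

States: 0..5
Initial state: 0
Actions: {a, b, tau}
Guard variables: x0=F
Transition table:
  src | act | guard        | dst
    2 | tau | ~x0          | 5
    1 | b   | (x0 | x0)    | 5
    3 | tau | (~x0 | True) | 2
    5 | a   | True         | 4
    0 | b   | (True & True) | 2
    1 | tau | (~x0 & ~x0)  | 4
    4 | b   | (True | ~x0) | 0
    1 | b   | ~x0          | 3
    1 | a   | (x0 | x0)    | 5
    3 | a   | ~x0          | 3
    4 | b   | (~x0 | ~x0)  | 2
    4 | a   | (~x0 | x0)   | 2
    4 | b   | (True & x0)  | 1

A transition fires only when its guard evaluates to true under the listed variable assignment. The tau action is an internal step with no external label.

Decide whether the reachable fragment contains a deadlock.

Answer: DEADLOCK-FREE

Analysis:
Reach set: {0,2,4,5}
  0: b→2  [1 out]
  2: tau→5  [1 out]
  4: a→2  b→0  b→2  [3 out]
  5: a→4  [1 out]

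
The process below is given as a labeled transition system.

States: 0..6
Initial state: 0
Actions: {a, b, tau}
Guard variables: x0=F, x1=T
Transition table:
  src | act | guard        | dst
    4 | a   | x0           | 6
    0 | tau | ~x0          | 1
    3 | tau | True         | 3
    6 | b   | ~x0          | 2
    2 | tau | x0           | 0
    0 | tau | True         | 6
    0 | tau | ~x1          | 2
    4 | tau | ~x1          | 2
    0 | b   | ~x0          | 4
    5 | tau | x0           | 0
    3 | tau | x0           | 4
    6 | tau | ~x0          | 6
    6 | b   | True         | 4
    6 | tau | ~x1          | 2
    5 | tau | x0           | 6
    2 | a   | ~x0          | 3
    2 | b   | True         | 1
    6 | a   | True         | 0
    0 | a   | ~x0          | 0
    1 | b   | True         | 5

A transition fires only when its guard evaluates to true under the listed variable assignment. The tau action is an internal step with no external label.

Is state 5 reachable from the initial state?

After dropping false guards: 12 live edges.
Layer 0: {0}
Layer 1: {1,4,6}  total {0,1,4,6}
Layer 2: {2,5}  total {0,1,2,4,5,6}
Layer 3: {3}  total {0,1,2,3,4,5,6}
R = {0,1,2,3,4,5,6}
trace reaching 5: tau·b

Answer: REACHABLE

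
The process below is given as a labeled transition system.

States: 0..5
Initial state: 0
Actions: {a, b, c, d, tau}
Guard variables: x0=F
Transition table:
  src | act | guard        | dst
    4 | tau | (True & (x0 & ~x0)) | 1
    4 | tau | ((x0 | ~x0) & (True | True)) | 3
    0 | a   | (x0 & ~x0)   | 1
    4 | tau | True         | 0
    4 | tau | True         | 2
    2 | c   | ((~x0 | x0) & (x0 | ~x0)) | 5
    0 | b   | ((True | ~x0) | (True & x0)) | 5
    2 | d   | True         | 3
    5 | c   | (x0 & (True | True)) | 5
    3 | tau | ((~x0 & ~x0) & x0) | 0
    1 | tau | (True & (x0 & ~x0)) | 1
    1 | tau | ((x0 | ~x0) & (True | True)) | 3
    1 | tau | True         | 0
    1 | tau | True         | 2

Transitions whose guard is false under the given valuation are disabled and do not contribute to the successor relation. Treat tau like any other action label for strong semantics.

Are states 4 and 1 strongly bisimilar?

Answer: BISIMILAR

Trace:
Compute ~ classes (split until stable):
  π0 = {{0,1,2,3,4,5}}
  π1 = {{0},{1,4},{2},{3,5}}
4 equivalence class(es) (converged in 2)
4∈{1,4}, 1∈{1,4}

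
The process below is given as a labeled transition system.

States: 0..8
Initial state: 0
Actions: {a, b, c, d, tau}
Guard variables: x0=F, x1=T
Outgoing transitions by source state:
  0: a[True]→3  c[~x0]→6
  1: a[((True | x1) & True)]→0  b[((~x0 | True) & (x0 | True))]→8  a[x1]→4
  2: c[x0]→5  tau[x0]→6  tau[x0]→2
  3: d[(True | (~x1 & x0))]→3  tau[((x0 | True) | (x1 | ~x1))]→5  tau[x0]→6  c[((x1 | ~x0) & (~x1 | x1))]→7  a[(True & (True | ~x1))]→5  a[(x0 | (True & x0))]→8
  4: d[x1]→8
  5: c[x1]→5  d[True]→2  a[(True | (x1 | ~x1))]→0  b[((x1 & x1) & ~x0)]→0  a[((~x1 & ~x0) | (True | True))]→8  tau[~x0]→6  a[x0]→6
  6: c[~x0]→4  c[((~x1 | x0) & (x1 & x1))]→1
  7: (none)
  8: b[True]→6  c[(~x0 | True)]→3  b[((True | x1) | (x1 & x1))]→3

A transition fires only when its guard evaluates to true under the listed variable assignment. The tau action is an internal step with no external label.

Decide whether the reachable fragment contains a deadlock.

Answer: DEADLOCK at state 2

Analysis:
R = {0,2,3,4,5,6,7,8}
  0: a→3  c→6  [deg 2]
  2: ∅  [STUCK]
  3: a→5  c→7  d→3  tau→5  [deg 4]
  4: d→8  [deg 1]
  5: a→0  a→8  b→0  c→5  d→2  tau→6  [deg 6]
  6: c→4  [deg 1]
  7: ∅  [STUCK]
  8: b→3  b→6  c→3  [deg 3]
witness 2: a·tau·d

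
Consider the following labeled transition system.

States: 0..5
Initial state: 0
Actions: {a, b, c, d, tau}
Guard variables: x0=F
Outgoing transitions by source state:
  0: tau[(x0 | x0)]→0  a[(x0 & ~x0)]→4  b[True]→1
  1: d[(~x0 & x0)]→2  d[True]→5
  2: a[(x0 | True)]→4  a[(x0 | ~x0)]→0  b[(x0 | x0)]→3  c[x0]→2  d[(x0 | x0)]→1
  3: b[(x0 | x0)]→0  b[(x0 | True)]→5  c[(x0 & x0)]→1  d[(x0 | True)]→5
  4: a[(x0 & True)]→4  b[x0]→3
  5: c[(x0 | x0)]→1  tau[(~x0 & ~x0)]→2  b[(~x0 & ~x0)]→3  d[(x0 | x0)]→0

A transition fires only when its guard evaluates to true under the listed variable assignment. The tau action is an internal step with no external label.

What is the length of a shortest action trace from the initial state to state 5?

Answer: 2

Trace:
Layered search for 5:
  depth 0: {0}
  depth 1: {1}
  depth 2: {5}
depth(5)=2, e.g. b·d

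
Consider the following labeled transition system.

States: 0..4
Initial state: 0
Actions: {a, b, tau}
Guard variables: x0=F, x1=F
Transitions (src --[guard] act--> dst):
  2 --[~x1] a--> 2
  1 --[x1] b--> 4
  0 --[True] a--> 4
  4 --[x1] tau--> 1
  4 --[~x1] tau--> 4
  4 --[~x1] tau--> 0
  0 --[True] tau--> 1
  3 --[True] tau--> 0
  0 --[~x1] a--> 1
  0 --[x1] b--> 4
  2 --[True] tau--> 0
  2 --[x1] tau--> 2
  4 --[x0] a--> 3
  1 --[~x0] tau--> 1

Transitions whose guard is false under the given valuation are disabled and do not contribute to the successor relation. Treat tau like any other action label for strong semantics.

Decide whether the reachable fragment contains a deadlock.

Answer: DEADLOCK-FREE

Analysis:
R = {0,1,4}
  0: a→1  a→4  tau→1  [3 exit(s)]
  1: tau→1  [1 exit(s)]
  4: tau→0  tau→4  [2 exit(s)]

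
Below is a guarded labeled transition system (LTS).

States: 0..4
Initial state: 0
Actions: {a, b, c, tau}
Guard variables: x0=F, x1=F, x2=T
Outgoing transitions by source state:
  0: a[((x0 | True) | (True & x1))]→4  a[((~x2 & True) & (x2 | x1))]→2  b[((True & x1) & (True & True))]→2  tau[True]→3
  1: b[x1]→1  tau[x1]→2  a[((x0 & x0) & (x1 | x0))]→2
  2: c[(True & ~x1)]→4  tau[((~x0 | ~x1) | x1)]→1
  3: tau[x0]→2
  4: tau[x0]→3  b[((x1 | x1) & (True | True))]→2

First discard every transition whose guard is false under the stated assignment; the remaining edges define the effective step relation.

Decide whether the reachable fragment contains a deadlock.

Reachable = {0,3,4}
  0: a→4  tau→3  [2 exit(s)]
  3: ∅  [deadlock]
  4: ∅  [deadlock]
witness 3: tau

Answer: DEADLOCK at state 3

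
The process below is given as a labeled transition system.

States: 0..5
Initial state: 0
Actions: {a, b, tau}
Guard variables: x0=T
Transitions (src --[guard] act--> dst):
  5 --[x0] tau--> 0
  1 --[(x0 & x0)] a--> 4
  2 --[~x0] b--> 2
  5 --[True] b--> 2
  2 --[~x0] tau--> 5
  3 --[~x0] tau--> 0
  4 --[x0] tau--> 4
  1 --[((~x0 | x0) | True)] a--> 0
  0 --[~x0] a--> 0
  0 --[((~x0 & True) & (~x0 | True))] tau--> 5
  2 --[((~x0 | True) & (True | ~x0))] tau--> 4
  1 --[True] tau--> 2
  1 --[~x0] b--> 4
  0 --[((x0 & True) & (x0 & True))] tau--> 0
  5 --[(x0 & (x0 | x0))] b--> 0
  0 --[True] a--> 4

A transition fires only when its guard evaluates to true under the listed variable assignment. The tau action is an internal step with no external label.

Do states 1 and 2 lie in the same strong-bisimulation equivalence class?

Refine partition for ~:
  round 0: {{0,1,2,3,4,5}}
  round 1: {{0,1},{2,4},{3},{5}}
  round 2: {{0},{1},{2,4},{3},{5}}
stable after 3 split(s): 5 block(s)
class of 1: {1}; class of 2: {2,4}

Answer: NOT BISIMILAR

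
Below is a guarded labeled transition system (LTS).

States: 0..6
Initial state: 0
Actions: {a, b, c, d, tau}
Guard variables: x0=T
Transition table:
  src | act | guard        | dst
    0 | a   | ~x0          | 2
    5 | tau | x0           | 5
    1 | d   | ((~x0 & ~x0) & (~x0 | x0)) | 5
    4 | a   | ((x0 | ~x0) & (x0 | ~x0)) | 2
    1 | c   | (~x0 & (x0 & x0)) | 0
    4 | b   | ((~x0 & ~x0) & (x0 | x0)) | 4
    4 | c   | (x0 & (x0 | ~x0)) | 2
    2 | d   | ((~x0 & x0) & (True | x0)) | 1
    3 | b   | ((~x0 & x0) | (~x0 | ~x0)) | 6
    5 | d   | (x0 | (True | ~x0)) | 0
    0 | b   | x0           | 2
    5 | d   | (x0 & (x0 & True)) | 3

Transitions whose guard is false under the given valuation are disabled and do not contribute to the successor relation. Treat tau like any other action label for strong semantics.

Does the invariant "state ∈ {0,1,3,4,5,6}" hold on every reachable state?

Inv-set: {0,1,3,4,5,6}
Reachable = {0,2}
  0: ✓
  2: VIOLATES
counterexample path to 2: b

Answer: INVARIANT VIOLATED at state 2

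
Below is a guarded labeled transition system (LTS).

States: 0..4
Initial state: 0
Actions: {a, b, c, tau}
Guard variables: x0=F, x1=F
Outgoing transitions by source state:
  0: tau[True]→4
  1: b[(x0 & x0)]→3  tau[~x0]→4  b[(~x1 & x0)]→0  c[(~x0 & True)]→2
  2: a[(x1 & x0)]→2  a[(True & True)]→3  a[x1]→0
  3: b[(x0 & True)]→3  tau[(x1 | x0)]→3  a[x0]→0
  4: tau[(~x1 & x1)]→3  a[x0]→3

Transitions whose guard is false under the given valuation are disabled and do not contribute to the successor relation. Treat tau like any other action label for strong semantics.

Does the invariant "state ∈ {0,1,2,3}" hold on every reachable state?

Answer: INVARIANT VIOLATED at state 4

Working:
Inv-set: {0,1,2,3}
R = {0,4}
  0: ✓
  4: VIOLATES
witness against invariant: tau → 4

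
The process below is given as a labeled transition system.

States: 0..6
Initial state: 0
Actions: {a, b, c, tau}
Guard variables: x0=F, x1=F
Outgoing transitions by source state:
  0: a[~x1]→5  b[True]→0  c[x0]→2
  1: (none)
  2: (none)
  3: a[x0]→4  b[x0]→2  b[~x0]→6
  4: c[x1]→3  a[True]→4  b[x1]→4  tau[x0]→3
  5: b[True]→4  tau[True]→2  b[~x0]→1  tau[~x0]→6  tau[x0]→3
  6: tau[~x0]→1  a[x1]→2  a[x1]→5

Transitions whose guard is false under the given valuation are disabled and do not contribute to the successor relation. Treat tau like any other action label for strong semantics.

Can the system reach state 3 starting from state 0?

Guard filter leaves 9 enabled edge(s).
L0 = {0}
L1 = {5}  cumulative {0,5}
L2 = {1,2,4,6}  cumulative {0,1,2,4,5,6}
Reach set: {0,1,2,4,5,6}

Answer: UNREACHABLE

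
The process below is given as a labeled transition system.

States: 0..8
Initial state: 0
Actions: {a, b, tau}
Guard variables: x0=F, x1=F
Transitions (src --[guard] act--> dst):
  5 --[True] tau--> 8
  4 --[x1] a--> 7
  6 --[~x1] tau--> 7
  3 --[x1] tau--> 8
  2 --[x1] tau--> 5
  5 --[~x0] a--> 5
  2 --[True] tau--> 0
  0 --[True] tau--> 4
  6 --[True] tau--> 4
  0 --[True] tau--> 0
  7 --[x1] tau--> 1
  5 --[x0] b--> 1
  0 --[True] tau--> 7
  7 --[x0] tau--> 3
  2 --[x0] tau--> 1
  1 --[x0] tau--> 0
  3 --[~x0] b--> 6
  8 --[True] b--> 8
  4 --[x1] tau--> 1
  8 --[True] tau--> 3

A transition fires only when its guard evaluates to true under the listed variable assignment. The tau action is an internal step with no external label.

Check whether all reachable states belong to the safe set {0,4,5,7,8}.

Answer: INVARIANT HOLDS

Analysis:
Inv-set: {0,4,5,7,8}
Reachable = {0,4,7}
  0: ok
  4: ok
  7: ok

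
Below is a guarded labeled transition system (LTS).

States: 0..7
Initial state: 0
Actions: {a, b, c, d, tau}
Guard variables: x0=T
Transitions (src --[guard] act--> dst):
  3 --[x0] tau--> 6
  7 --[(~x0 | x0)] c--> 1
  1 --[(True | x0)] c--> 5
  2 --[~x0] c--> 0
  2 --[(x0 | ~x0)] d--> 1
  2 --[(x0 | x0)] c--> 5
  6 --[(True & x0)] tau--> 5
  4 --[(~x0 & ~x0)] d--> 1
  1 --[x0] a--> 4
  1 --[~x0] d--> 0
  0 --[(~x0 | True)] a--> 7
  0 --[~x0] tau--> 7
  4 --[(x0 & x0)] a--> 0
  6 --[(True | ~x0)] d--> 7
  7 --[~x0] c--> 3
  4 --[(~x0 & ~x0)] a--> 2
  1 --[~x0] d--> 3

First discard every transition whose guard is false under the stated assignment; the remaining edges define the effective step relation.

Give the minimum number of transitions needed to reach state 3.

BFS to 3:
  L0 = {0}
  L1 = {7}
  L2 = {1}
  L3 = {4,5}
3 never appears.

Answer: UNREACHABLE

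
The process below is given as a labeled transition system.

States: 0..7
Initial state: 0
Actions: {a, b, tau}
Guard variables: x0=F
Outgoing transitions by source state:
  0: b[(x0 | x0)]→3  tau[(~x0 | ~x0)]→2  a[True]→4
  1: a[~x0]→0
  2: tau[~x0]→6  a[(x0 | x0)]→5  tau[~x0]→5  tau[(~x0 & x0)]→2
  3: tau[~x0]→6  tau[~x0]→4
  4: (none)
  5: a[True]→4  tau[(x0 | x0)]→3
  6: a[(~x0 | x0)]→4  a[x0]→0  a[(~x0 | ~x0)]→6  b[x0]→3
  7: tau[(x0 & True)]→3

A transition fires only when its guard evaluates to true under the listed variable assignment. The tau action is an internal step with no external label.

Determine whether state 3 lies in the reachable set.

Guard filter leaves 10 enabled edge(s).
L0 = {0}
L1 = {2,4}  now seen {0,2,4}
L2 = {5,6}  now seen {0,2,4,5,6}
Reachable = {0,2,4,5,6}

Answer: UNREACHABLE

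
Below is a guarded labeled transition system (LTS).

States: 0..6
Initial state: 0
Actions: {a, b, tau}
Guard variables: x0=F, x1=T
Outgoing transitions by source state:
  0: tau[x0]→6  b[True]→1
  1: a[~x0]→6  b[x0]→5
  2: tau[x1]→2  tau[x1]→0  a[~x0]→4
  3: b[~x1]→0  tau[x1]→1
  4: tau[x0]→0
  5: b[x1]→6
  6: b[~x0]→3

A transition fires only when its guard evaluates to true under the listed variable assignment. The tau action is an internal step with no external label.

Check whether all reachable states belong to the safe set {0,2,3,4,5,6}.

Answer: INVARIANT VIOLATED at state 1

Analysis:
Allowed set {0,2,3,4,5,6}
R = {0,1,3,6}
  0: ✓
  1: outside
  3: ✓
  6: ✓
counterexample path to 1: b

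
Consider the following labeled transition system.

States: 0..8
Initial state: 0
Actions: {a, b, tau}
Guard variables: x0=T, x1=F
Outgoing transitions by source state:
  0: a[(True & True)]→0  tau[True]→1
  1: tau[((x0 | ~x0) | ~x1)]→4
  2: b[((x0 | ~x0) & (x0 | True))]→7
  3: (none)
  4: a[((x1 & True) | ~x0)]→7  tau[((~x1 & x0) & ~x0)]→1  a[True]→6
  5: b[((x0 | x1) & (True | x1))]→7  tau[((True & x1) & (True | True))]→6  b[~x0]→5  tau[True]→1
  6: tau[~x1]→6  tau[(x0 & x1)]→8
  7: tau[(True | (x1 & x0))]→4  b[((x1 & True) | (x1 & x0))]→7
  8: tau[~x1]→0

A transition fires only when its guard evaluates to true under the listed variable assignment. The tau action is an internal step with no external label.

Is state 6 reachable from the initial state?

Answer: REACHABLE

Analysis:
After dropping false guards: 10 live edges.
L0 = {0}
L1 = {1}  cumulative {0,1}
L2 = {4}  cumulative {0,1,4}
L3 = {6}  cumulative {0,1,4,6}
Reach set: {0,1,4,6}
witness 6: tau·tau·a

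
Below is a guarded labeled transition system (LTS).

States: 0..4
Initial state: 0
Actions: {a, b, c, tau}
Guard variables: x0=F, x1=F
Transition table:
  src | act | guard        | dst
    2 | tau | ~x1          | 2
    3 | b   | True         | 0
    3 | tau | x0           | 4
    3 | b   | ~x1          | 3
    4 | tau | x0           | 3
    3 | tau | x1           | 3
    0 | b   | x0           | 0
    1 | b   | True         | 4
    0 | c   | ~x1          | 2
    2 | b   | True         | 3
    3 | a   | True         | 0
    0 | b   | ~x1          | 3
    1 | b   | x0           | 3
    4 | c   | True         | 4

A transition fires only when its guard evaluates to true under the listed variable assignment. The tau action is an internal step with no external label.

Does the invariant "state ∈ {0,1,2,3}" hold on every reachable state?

Answer: INVARIANT HOLDS

Working:
Safe = {0,1,2,3}
Reach set: {0,2,3}
  0: ok
  2: ok
  3: ok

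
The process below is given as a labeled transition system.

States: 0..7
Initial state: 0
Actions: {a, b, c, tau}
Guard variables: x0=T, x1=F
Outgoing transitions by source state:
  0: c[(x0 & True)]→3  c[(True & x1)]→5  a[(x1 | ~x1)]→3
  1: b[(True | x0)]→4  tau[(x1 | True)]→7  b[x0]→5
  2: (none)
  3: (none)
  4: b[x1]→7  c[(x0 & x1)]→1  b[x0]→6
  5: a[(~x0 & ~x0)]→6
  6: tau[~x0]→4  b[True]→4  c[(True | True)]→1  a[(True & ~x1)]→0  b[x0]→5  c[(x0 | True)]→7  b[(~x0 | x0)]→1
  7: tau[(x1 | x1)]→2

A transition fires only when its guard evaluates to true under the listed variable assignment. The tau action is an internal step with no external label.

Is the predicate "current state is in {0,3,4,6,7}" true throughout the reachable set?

Answer: INVARIANT HOLDS

Analysis:
Safe = {0,3,4,6,7}
Reachable = {0,3}
  0: ✓
  3: ✓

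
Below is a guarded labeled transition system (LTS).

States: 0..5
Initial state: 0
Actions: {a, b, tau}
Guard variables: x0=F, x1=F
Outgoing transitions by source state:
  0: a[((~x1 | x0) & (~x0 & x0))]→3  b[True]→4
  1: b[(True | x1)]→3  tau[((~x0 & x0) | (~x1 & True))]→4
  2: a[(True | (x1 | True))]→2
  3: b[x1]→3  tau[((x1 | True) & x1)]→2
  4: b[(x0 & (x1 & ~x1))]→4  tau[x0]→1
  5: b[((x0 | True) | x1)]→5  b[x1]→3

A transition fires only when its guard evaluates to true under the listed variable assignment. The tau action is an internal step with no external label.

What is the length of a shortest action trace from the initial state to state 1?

Layered search for 1:
  depth 0: {0}
  depth 1: {4}
1 never appears.

Answer: UNREACHABLE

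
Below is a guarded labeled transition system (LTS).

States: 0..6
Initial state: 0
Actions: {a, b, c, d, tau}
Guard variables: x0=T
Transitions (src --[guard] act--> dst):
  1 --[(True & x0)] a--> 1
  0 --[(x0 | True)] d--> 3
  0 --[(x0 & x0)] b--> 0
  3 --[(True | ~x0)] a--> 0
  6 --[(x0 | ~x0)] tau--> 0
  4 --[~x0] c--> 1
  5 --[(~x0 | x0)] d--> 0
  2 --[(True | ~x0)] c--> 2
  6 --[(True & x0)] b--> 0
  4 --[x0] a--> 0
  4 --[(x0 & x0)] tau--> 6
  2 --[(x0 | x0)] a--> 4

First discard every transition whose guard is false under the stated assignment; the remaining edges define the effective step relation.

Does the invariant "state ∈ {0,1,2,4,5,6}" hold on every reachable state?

Answer: INVARIANT VIOLATED at state 3

Working:
Safe = {0,1,2,4,5,6}
R = {0,3}
  0: safe
  3: outside
reach 3 via d — violates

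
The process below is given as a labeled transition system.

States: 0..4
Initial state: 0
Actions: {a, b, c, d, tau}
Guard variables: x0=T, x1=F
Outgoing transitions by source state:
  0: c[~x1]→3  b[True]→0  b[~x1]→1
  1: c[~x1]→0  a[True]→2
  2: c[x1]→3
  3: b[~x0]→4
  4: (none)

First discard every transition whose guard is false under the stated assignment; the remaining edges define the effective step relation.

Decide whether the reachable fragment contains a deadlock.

Answer: DEADLOCK at state 2

Working:
R = {0,1,2,3}
  0: b→0  b→1  c→3  [deg 3]
  1: a→2  c→0  [deg 2]
  2: ∅  [STUCK]
  3: ∅  [STUCK]
Path to 2: b·a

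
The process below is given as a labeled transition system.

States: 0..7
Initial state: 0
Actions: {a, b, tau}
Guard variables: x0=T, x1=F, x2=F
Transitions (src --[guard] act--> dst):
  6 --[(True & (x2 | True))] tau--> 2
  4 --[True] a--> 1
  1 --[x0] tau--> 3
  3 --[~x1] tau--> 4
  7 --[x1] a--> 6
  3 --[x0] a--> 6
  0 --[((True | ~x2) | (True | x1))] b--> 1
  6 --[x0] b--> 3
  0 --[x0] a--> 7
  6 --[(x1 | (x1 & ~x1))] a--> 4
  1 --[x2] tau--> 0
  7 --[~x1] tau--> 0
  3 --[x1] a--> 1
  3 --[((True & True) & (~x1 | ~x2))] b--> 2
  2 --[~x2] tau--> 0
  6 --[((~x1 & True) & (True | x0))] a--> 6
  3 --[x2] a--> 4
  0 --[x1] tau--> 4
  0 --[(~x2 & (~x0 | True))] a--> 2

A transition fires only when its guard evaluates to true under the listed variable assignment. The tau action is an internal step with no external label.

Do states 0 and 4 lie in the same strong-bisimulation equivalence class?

Answer: NOT BISIMILAR

Trace:
Compute ~ classes (split until stable):
  P[0] = {{0,1,2,3,4,5,6,7}}
  P[1] = {{0},{1,2,7},{3,6},{4},{5}}
  P[2] = {{0},{1},{2,7},{3},{4},{5},{6}}
stable after 3 split(s): 7 block(s)
0∈{0}, 4∈{4}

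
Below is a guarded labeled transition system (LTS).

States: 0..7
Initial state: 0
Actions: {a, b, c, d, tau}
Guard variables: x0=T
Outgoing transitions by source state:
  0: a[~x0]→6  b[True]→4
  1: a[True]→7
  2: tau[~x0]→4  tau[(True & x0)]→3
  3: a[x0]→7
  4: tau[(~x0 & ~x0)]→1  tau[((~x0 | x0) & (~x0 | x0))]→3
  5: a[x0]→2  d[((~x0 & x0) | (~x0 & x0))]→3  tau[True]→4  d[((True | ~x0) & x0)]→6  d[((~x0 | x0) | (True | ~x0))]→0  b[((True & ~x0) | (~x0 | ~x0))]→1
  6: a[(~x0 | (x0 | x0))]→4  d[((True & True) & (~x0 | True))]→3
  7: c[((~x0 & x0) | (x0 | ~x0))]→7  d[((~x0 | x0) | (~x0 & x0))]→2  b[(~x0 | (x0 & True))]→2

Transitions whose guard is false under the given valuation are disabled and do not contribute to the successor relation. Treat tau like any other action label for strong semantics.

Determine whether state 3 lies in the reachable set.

Guard filter leaves 14 enabled edge(s).
Layer 0: {0}
Layer 1: {4}  total {0,4}
Layer 2: {3}  total {0,3,4}
Layer 3: {7}  total {0,3,4,7}
Layer 4: {2}  total {0,2,3,4,7}
Reachable = {0,2,3,4,7}
witness 3: b·tau

Answer: REACHABLE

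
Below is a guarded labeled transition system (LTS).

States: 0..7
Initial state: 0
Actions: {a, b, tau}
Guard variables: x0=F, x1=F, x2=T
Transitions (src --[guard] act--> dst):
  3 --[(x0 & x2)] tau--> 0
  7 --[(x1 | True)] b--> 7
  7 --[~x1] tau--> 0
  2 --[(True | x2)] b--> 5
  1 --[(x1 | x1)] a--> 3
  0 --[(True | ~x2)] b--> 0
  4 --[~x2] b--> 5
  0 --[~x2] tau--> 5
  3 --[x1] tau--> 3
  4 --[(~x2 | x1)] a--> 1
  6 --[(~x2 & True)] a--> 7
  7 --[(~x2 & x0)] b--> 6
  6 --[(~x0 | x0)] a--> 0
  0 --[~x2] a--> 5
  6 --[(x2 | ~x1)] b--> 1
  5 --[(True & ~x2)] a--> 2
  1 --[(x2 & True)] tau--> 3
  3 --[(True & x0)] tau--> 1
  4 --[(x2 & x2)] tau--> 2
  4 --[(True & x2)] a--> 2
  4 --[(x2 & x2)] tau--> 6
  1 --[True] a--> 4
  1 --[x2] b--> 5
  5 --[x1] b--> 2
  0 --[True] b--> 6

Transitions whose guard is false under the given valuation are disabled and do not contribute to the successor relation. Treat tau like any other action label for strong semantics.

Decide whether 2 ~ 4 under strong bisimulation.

Answer: NOT BISIMILAR

Analysis:
Compute ~ classes (split until stable):
  π0 = {{0,1,2,3,4,5,6,7}}
  π1 = {{0,2},{1},{3,5},{4},{6},{7}}
  π2 = {{0},{1},{2},{3,5},{4},{6},{7}}
stable after 3 split(s): 7 block(s)
class of 2: {2}; class of 4: {4}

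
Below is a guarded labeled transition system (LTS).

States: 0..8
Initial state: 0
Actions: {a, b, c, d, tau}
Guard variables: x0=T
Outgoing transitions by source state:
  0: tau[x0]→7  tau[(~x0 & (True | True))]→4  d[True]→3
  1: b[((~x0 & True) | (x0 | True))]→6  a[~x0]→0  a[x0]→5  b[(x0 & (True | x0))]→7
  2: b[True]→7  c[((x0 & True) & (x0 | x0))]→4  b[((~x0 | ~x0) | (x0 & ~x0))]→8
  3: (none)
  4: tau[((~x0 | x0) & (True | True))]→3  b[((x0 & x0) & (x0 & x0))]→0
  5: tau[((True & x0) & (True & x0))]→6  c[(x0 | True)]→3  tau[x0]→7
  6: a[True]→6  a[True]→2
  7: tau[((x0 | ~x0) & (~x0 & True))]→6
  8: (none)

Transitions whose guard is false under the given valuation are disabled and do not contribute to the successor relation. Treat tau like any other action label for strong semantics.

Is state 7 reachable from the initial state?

Guard filter leaves 14 enabled edge(s).
L0 = {0}
L1 = {3,7}  total {0,3,7}
Reachable = {0,3,7}
witness 7: tau

Answer: REACHABLE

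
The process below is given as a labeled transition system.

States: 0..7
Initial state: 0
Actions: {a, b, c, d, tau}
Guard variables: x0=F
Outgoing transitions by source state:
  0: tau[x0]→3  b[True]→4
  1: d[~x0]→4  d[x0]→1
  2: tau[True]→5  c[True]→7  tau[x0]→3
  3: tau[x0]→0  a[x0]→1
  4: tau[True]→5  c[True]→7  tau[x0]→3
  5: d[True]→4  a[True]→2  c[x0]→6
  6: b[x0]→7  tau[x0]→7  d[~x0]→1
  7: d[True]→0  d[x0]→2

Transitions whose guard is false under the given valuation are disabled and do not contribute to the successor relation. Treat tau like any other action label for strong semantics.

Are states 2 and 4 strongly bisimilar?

Compute ~ classes (split until stable):
  P[0] = {{0,1,2,3,4,5,6,7}}
  P[1] = {{0},{1,6,7},{2,4},{3},{5}}
  P[2] = {{0},{1},{2,4},{3},{5},{6},{7}}
Fixed point at round 3; 7 class(es).
[2]={2,4}  [4]={2,4}

Answer: BISIMILAR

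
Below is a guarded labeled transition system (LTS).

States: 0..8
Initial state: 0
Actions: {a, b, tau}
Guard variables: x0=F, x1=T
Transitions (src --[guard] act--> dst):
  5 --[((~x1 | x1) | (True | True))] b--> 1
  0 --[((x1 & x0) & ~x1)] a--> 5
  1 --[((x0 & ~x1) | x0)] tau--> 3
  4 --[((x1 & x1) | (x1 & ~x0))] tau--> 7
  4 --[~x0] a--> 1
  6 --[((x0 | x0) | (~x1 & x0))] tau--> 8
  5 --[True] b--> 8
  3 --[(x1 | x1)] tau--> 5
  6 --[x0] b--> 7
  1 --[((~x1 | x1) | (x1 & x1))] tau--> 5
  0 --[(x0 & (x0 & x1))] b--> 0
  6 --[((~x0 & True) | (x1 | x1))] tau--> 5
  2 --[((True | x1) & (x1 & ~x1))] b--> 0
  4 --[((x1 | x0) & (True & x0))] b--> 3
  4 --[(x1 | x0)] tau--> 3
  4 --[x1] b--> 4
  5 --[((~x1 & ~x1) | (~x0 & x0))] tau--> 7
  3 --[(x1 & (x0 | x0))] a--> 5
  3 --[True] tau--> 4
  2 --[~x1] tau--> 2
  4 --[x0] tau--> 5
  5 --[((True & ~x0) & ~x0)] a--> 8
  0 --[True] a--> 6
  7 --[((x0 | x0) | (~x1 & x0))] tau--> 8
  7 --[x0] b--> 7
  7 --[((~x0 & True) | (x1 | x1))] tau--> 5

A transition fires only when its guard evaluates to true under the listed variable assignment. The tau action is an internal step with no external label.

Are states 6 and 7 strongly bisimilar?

Answer: BISIMILAR

Working:
Bisimulation quotient by refinement:
  round 0: {{0,1,2,3,4,5,6,7,8}}
  round 1: {{0},{1,3,6,7},{2,8},{4},{5}}
  round 2: {{0},{1,6,7},{2,8},{3},{4},{5}}
Fixed point at round 3; 6 class(es).
[6]={1,6,7}  [7]={1,6,7}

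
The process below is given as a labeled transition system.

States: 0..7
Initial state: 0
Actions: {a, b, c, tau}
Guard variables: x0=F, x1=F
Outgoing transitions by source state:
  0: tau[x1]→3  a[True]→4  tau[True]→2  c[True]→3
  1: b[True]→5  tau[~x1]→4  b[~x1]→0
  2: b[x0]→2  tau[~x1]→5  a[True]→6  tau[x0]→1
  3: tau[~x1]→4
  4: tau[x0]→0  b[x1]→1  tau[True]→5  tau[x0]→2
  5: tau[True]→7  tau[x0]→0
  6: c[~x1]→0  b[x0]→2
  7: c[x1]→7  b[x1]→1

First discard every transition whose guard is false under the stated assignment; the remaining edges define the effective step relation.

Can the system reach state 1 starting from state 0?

Answer: UNREACHABLE

Trace:
Guard filter leaves 12 enabled edge(s).
depth 0: {0}
depth 1: {2,3,4}  cumulative {0,2,3,4}
depth 2: {5,6}  cumulative {0,2,3,4,5,6}
depth 3: {7}  cumulative {0,2,3,4,5,6,7}
Reachable = {0,2,3,4,5,6,7}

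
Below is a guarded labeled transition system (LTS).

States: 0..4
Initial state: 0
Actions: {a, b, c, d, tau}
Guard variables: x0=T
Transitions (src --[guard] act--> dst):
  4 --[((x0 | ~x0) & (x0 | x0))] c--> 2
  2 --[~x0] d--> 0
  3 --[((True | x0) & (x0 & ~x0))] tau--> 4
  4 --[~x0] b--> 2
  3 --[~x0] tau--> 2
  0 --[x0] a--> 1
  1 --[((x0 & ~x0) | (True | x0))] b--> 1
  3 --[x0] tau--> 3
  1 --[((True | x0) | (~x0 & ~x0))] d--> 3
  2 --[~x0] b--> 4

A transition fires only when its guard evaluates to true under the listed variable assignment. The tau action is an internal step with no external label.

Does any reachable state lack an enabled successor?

R = {0,1,3}
  0: a→1  [1 exit(s)]
  1: b→1  d→3  [2 exit(s)]
  3: tau→3  [1 exit(s)]

Answer: DEADLOCK-FREE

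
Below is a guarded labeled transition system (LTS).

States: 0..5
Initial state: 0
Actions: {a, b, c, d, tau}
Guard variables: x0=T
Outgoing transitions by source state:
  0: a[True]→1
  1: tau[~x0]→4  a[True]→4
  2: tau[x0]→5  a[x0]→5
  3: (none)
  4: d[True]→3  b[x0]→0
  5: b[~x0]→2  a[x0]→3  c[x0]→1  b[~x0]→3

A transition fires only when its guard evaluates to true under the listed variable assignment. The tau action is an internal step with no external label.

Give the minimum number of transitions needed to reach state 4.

Answer: 2

Working:
BFS to 4:
  depth 0: {0}
  depth 1: {1}
  depth 2: {4}
4 enters at depth 2; path a·a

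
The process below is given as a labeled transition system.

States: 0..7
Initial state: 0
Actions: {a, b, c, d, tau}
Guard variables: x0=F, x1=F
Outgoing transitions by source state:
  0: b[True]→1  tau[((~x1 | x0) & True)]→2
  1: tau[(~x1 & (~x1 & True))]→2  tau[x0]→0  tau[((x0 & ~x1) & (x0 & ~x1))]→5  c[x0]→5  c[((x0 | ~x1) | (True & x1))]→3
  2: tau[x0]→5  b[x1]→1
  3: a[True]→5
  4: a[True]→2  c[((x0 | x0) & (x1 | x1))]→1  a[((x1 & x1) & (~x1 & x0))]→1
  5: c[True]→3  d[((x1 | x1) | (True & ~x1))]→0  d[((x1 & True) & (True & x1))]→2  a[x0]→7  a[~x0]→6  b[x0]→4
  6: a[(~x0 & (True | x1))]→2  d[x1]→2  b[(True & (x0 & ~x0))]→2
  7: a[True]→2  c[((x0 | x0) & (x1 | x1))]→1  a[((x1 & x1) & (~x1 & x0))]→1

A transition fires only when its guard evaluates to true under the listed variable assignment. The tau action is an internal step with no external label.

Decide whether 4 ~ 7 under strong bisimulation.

Bisimulation quotient by refinement:
  P[0] = {{0,1,2,3,4,5,6,7}}
  P[1] = {{0},{1},{2},{3,4,6,7},{5}}
  P[2] = {{0},{1},{2},{3},{4,6,7},{5}}
stable after 3 split(s): 6 block(s)
4∈{4,6,7}, 7∈{4,6,7}

Answer: BISIMILAR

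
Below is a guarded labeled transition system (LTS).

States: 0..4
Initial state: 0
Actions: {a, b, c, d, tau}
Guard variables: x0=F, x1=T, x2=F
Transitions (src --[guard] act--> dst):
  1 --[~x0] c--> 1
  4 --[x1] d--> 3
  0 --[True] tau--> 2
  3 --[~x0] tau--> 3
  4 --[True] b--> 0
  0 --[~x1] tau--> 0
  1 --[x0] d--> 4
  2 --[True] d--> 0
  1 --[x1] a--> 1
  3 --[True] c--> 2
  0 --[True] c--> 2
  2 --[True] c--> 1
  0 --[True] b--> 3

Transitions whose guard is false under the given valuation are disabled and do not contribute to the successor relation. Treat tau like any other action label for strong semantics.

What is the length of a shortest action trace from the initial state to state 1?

Breadth-first toward 1:
  L0 = {0}
  L1 = {2,3}
  L2 = {1}
depth(1)=2, e.g. c·c

Answer: 2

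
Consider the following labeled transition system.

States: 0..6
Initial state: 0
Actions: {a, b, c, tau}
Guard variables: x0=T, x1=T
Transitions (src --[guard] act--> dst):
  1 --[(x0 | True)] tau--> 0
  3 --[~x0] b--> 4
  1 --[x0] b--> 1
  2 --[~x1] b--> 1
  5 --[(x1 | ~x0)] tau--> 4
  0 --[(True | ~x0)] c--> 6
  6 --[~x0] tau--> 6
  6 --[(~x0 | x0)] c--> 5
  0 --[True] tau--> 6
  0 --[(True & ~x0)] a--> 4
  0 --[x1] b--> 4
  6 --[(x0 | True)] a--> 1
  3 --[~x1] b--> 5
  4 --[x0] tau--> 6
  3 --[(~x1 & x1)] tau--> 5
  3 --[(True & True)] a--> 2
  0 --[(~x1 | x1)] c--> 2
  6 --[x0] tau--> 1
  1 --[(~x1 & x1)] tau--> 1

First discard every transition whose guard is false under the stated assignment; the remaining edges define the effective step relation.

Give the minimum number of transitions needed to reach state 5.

Answer: 2

Trace:
Breadth-first toward 5:
  L0 = {0}
  L1 = {2,4,6}
  L2 = {1,5}
5 enters at depth 2; path c·c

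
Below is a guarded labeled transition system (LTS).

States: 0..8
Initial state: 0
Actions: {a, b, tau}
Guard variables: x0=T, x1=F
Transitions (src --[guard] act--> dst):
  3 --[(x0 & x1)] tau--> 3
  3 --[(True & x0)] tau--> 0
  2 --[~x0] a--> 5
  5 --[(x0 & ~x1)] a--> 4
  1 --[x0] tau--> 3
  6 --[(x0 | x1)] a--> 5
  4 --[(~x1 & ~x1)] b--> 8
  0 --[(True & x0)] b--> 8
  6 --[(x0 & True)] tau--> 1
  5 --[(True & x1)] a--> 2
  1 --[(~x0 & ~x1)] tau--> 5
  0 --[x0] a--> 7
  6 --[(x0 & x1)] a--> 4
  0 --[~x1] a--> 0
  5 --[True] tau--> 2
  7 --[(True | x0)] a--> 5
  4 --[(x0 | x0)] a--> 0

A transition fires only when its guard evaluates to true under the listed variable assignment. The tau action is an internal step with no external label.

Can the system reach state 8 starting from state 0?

Answer: REACHABLE

Trace:
After dropping false guards: 12 live edges.
depth 0: {0}
depth 1: {7,8}  now seen {0,7,8}
depth 2: {5}  now seen {0,5,7,8}
depth 3: {2,4}  now seen {0,2,4,5,7,8}
R = {0,2,4,5,7,8}
trace reaching 8: b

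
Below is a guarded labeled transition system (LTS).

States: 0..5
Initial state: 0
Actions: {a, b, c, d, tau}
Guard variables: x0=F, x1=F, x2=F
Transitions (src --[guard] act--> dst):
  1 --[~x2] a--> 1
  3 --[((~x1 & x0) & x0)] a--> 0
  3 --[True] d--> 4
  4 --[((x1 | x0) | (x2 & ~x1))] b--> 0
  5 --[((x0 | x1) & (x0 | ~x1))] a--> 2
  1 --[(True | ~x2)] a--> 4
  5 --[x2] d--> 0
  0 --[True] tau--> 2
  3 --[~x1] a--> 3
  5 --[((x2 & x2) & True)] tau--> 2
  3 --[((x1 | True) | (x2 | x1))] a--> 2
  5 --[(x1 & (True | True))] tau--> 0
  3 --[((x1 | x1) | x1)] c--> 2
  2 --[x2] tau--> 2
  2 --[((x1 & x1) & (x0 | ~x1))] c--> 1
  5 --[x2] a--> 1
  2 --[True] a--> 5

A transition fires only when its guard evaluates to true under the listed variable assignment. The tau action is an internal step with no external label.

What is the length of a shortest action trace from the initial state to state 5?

Answer: 2

Trace:
BFS to 5:
  Layer 0: {0}
  Layer 1: {2}
  Layer 2: {5}
5 enters at depth 2; path tau·a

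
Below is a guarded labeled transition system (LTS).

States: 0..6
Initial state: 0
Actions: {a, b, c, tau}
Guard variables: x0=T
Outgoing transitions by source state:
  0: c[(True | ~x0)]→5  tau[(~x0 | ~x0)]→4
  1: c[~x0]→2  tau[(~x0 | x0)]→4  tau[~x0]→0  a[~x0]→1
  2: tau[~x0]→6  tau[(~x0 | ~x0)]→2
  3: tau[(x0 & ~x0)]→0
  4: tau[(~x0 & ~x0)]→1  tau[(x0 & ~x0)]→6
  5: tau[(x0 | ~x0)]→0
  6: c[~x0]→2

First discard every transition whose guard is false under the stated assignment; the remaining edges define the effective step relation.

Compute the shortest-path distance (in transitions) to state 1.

Answer: UNREACHABLE

Trace:
Layered search for 1:
  Layer 0: {0}
  Layer 1: {5}
1 never appears.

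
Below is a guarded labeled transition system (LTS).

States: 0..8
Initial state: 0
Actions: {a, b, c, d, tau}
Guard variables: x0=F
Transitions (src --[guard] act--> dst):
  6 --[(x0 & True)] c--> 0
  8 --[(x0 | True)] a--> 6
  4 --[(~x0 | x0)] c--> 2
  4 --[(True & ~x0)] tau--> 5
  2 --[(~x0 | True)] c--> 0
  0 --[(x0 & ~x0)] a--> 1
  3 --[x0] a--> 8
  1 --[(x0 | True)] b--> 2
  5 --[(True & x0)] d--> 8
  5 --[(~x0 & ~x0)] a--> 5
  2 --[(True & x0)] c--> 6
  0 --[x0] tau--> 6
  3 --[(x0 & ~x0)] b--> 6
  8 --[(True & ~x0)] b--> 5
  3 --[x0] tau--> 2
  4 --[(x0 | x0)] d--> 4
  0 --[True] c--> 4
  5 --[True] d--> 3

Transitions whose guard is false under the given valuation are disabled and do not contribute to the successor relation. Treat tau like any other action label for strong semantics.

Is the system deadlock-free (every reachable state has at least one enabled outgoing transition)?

Answer: DEADLOCK at state 3

Working:
Reachable = {0,2,3,4,5}
  0: c→4  [deg 1]
  2: c→0  [deg 1]
  3: ∅  [deadlock]
  4: c→2  tau→5  [deg 2]
  5: a→5  d→3  [deg 2]
witness 3: c·tau·d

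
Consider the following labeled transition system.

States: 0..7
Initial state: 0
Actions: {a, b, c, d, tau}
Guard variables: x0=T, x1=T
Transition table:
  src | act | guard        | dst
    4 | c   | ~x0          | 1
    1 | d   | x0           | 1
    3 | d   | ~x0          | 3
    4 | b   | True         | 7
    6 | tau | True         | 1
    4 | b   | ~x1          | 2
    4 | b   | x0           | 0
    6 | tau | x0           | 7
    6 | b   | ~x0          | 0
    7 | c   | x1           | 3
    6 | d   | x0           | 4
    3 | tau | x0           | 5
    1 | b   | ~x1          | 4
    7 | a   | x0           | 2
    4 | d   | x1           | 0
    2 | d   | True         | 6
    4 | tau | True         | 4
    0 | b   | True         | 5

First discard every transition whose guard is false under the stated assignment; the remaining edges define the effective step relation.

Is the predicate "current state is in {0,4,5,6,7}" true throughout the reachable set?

Answer: INVARIANT HOLDS

Working:
Inv-set: {0,4,5,6,7}
R = {0,5}
  0: ok
  5: ok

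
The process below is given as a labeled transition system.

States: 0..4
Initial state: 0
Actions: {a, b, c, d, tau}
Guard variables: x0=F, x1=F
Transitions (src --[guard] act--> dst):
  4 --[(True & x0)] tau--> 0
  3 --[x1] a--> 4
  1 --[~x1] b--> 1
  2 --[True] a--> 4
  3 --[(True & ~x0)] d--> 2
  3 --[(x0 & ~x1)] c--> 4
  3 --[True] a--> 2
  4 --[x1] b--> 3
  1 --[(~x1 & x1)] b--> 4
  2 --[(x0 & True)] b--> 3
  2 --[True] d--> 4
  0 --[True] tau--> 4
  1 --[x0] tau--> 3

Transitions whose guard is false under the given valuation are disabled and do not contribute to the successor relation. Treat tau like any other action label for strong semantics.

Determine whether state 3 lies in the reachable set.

After dropping false guards: 6 live edges.
Layer 0: {0}
Layer 1: {4}  now seen {0,4}
Reach set: {0,4}

Answer: UNREACHABLE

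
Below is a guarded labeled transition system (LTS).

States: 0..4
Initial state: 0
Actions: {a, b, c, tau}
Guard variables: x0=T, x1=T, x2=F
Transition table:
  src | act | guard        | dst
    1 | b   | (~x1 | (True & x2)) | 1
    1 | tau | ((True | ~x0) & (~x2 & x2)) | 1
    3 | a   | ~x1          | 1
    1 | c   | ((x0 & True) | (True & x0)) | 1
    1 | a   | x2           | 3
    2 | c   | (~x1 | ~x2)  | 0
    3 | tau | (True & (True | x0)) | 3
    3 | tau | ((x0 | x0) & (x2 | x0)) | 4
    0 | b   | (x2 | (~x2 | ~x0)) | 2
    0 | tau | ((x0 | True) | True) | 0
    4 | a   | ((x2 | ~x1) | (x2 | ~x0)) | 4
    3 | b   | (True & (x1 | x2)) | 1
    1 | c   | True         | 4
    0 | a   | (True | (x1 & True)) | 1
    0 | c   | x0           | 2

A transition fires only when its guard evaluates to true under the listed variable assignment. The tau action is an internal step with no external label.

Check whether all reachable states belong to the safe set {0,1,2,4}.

Answer: INVARIANT HOLDS

Trace:
Inv-set: {0,1,2,4}
Reach set: {0,1,2,4}
  0: ok
  1: ok
  2: ok
  4: ok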